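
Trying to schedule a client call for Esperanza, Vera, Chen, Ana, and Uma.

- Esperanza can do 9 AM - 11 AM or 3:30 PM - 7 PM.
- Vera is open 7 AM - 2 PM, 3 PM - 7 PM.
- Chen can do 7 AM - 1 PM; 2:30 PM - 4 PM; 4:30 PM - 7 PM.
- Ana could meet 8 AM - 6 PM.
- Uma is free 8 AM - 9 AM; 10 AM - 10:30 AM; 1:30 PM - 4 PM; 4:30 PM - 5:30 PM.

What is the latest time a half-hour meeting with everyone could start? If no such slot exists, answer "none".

17:00

Esperanza ∩ Vera: 09:00-11:00, 15:30-19:00.
Esperanza ∩ Vera ∩ Chen: 09:00-11:00, 15:30-16:00, 16:30-19:00.
Esperanza ∩ Vera ∩ Chen ∩ Ana: 09:00-11:00, 15:30-16:00, 16:30-18:00.
Esperanza ∩ Vera ∩ Chen ∩ Ana ∩ Uma: 10:00-10:30, 15:30-16:00, 16:30-17:30.
So the common availability across everyone is 10:00-10:30, 15:30-16:00, 16:30-17:30.
The last common window of at least 30 minutes is 16:30-17:30; a 30-minute meeting can start as late as 17:00 and still end by 17:30.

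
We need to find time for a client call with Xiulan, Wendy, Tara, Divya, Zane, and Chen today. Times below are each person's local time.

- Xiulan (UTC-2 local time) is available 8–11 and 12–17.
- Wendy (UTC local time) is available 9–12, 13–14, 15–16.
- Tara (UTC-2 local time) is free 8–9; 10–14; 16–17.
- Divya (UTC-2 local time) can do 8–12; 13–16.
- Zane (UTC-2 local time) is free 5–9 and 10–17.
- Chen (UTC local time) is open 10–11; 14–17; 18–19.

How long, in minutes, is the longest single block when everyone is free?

Xiulan in UTC: 10:00-13:00, 14:00-19:00 (add 2h to convert from UTC-2).
Wendy in UTC: 09:00-12:00, 13:00-14:00, 15:00-16:00.
Tara in UTC: 10:00-11:00, 12:00-16:00, 18:00-19:00 (add 2h to convert from UTC-2).
Divya in UTC: 10:00-14:00, 15:00-18:00 (add 2h to convert from UTC-2).
Zane in UTC: 07:00-11:00, 12:00-19:00 (add 2h to convert from UTC-2).
Chen in UTC: 10:00-11:00, 14:00-17:00, 18:00-19:00.
Xiulan ∩ Wendy: 10:00-12:00, 15:00-16:00.
Xiulan ∩ Wendy ∩ Tara: 10:00-11:00, 15:00-16:00.
Xiulan ∩ Wendy ∩ Tara ∩ Divya: 10:00-11:00, 15:00-16:00.
Xiulan ∩ Wendy ∩ Tara ∩ Divya ∩ Zane: 10:00-11:00, 15:00-16:00.
Xiulan ∩ Wendy ∩ Tara ∩ Divya ∩ Zane ∩ Chen: 10:00-11:00, 15:00-16:00.
The longest is 10:00-11:00 at 60 minutes.

60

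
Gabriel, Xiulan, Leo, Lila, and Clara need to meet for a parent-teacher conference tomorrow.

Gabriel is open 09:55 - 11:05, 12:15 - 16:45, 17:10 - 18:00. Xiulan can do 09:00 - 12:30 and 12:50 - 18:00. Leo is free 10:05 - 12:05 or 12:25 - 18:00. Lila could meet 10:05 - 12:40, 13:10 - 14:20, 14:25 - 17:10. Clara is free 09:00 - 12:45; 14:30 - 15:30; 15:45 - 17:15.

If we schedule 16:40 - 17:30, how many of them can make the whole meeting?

Xiulan and Leo can make the full 16:40-17:30 slot — that's 2.

2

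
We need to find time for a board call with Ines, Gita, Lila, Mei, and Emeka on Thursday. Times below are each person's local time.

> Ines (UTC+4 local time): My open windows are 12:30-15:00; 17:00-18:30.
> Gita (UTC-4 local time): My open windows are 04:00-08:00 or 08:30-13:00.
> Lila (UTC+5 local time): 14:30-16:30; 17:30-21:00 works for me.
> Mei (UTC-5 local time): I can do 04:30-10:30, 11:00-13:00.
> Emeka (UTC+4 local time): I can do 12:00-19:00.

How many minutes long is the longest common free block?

Ines in UTC: 08:30-11:00, 13:00-14:30 (subtract 4h to convert from UTC+4).
Gita in UTC: 08:00-12:00, 12:30-17:00 (add 4h to convert from UTC-4).
Lila in UTC: 09:30-11:30, 12:30-16:00 (subtract 5h to convert from UTC+5).
Mei in UTC: 09:30-15:30, 16:00-18:00 (add 5h to convert from UTC-5).
Emeka in UTC: 08:00-15:00 (subtract 4h to convert from UTC+4).
Ines ∩ Gita: 08:30-11:00, 13:00-14:30.
Ines ∩ Gita ∩ Lila: 09:30-11:00, 13:00-14:30.
Ines ∩ Gita ∩ Lila ∩ Mei: 09:30-11:00, 13:00-14:30.
Ines ∩ Gita ∩ Lila ∩ Mei ∩ Emeka: 09:30-11:00, 13:00-14:30.
The longest is 09:30-11:00 at 90 minutes.

90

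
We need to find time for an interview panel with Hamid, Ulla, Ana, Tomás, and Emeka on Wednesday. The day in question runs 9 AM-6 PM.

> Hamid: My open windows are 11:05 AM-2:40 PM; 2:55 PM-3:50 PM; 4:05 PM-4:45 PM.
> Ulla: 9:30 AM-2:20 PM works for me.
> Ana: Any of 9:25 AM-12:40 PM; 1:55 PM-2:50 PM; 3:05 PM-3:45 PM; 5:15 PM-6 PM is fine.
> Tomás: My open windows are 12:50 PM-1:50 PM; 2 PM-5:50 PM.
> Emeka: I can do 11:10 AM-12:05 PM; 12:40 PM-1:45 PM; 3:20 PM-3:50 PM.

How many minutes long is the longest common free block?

Hamid ∩ Ulla: 11:05-14:20.
Hamid ∩ Ulla ∩ Ana: 11:05-12:40, 13:55-14:20.
Hamid ∩ Ulla ∩ Ana ∩ Tomás: 14:00-14:20.
Hamid ∩ Ulla ∩ Ana ∩ Tomás ∩ Emeka: ∅.
There is no time when everyone is free.
No common window exists, so the longest block is 0 minutes.

0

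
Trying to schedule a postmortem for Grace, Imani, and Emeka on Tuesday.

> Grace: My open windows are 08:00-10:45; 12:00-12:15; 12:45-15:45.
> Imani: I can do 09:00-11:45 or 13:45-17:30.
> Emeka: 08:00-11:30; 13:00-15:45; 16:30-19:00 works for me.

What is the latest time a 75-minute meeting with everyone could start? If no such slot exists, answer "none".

Grace ∩ Imani: 09:00-10:45, 13:45-15:45.
Grace ∩ Imani ∩ Emeka: 09:00-10:45, 13:45-15:45.
The last common window of at least 75 minutes is 13:45-15:45; a 75-minute meeting can start as late as 14:30 and still end by 15:45.

14:30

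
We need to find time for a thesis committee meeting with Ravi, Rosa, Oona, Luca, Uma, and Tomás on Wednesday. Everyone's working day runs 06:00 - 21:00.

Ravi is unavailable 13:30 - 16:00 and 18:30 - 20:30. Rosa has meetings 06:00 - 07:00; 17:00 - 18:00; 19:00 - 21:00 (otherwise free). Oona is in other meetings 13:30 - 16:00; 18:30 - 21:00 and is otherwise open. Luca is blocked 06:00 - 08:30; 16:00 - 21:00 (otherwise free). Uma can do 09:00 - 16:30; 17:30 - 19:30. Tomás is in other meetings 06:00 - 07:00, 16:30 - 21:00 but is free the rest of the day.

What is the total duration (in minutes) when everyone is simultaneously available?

Ravi free: 06:00-13:30, 16:00-18:30, 20:30-21:00 (invert busy blocks within the working day).
Rosa free: 07:00-17:00, 18:00-19:00 (invert busy blocks within the working day).
Oona free: 06:00-13:30, 16:00-18:30 (invert busy blocks within the working day).
Luca free: 08:30-16:00 (invert busy blocks within the working day).
Uma free: 09:00-16:30, 17:30-19:30.
Tomás free: 07:00-16:30 (invert busy blocks within the working day).
Ravi ∩ Rosa: 07:00-13:30, 16:00-17:00, 18:00-18:30.
Ravi ∩ Rosa ∩ Oona: 07:00-13:30, 16:00-17:00, 18:00-18:30.
Ravi ∩ Rosa ∩ Oona ∩ Luca: 08:30-13:30.
Ravi ∩ Rosa ∩ Oona ∩ Luca ∩ Uma: 09:00-13:30.
Ravi ∩ Rosa ∩ Oona ∩ Luca ∩ Uma ∩ Tomás: 09:00-13:30.
So the common availability across everyone is 09:00-13:30.
That's a single block of 270 minutes.

270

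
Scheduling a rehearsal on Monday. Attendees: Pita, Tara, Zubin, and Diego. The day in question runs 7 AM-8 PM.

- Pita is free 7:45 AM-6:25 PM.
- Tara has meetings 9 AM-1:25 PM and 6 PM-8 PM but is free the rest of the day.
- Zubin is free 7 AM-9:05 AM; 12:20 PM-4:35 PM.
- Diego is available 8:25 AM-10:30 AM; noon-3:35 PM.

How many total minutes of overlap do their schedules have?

165

Pita free: 07:45-18:25.
Tara free: 07:00-09:00, 13:25-18:00 (invert busy blocks within the working day).
Zubin free: 07:00-09:05, 12:20-16:35.
Diego free: 08:25-10:30, 12:00-15:35.
Pita ∩ Tara: 07:45-09:00, 13:25-18:00.
Pita ∩ Tara ∩ Zubin: 07:45-09:00, 13:25-16:35.
Pita ∩ Tara ∩ Zubin ∩ Diego: 08:25-09:00, 13:25-15:35.
So the common availability across everyone is 08:25-09:00, 13:25-15:35.
Summing the common windows: 35 + 130 = 165 minutes.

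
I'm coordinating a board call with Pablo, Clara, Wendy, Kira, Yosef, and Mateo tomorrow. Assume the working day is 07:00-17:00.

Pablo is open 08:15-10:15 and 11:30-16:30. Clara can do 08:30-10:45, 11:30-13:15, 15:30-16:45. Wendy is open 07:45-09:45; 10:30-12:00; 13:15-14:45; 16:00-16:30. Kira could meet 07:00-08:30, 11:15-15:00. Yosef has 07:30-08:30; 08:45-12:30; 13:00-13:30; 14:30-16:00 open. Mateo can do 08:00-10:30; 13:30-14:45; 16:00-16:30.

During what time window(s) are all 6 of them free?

none

Pablo ∩ Clara: 08:30-10:15, 11:30-13:15, 15:30-16:30.
Pablo ∩ Clara ∩ Wendy: 08:30-09:45, 11:30-12:00, 16:00-16:30.
Pablo ∩ Clara ∩ Wendy ∩ Kira: 11:30-12:00.
Pablo ∩ Clara ∩ Wendy ∩ Kira ∩ Yosef: 11:30-12:00.
Pablo ∩ Clara ∩ Wendy ∩ Kira ∩ Yosef ∩ Mateo: ∅.
There is no time when everyone is free.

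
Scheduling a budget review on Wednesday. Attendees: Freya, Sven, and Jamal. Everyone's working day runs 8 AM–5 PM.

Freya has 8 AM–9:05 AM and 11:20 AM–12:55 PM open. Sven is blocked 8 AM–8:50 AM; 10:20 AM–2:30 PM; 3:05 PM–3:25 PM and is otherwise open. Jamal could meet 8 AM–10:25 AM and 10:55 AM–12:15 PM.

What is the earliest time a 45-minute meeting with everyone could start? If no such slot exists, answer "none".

Freya free: 08:00-09:05, 11:20-12:55.
Sven free: 08:50-10:20, 14:30-15:05, 15:25-17:00 (invert busy blocks within the working day).
Jamal free: 08:00-10:25, 10:55-12:15.
Freya ∩ Sven: 08:50-09:05.
Freya ∩ Sven ∩ Jamal: 08:50-09:05.
No common window is at least 45 minutes long.

none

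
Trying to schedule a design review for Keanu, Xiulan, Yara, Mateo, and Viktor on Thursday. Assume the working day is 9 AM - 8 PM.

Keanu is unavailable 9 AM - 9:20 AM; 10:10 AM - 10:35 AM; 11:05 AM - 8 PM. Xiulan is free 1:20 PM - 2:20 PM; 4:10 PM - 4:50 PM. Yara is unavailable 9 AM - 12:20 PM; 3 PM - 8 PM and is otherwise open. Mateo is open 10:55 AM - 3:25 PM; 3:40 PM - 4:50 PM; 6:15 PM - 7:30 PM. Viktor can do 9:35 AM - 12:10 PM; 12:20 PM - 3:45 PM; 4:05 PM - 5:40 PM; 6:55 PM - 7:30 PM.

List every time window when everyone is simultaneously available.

Keanu free: 09:20-10:10, 10:35-11:05 (invert busy blocks within the working day).
Xiulan free: 13:20-14:20, 16:10-16:50.
Yara free: 12:20-15:00 (invert busy blocks within the working day).
Mateo free: 10:55-15:25, 15:40-16:50, 18:15-19:30.
Viktor free: 09:35-12:10, 12:20-15:45, 16:05-17:40, 18:55-19:30.
Keanu ∩ Xiulan: ∅.
Keanu ∩ Xiulan ∩ Yara: ∅.
Keanu ∩ Xiulan ∩ Yara ∩ Mateo: ∅.
Keanu ∩ Xiulan ∩ Yara ∩ Mateo ∩ Viktor: ∅.
There is no time when everyone is free.

none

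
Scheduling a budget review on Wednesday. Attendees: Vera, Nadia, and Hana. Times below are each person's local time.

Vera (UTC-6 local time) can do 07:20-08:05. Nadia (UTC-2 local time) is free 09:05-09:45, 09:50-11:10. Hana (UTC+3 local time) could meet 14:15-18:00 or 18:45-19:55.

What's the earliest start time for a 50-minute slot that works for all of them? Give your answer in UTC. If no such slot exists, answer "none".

Vera in UTC: 13:20-14:05 (add 6h to convert from UTC-6).
Nadia in UTC: 11:05-11:45, 11:50-13:10 (add 2h to convert from UTC-2).
Hana in UTC: 11:15-15:00, 15:45-16:55 (subtract 3h to convert from UTC+3).
Vera ∩ Nadia: ∅.
Vera ∩ Nadia ∩ Hana: ∅.
There is no time when everyone is free.
No common window is at least 50 minutes long.

none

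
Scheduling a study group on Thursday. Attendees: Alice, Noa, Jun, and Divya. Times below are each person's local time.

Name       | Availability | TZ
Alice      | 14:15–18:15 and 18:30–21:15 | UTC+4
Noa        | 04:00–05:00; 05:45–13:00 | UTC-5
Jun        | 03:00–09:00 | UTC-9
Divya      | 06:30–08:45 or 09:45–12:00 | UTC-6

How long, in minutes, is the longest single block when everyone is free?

105

Alice in UTC: 10:15-14:15, 14:30-17:15 (subtract 4h to convert from UTC+4).
Noa in UTC: 09:00-10:00, 10:45-18:00 (add 5h to convert from UTC-5).
Jun in UTC: 12:00-18:00 (add 9h to convert from UTC-9).
Divya in UTC: 12:30-14:45, 15:45-18:00 (add 6h to convert from UTC-6).
Alice ∩ Noa: 10:45-14:15, 14:30-17:15.
Alice ∩ Noa ∩ Jun: 12:00-14:15, 14:30-17:15.
Alice ∩ Noa ∩ Jun ∩ Divya: 12:30-14:15, 14:30-14:45, 15:45-17:15.
The longest is 12:30-14:15 at 105 minutes.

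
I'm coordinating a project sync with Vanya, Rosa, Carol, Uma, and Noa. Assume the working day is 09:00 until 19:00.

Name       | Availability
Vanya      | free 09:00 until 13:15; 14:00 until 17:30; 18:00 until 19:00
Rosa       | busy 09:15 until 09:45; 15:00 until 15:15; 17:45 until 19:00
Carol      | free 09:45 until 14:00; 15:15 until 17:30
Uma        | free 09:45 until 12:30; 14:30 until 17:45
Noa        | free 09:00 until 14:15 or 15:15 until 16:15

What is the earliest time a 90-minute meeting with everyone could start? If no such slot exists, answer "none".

09:45

Vanya free: 09:00-13:15, 14:00-17:30, 18:00-19:00.
Rosa free: 09:00-09:15, 09:45-15:00, 15:15-17:45 (invert busy blocks within the working day).
Carol free: 09:45-14:00, 15:15-17:30.
Uma free: 09:45-12:30, 14:30-17:45.
Noa free: 09:00-14:15, 15:15-16:15.
Vanya ∩ Rosa: 09:00-09:15, 09:45-13:15, 14:00-15:00, 15:15-17:30.
Vanya ∩ Rosa ∩ Carol: 09:45-13:15, 15:15-17:30.
Vanya ∩ Rosa ∩ Carol ∩ Uma: 09:45-12:30, 15:15-17:30.
Vanya ∩ Rosa ∩ Carol ∩ Uma ∩ Noa: 09:45-12:30, 15:15-16:15.
Those are the intersection windows.
The first common window of at least 90 minutes is 09:45-12:30, so the earliest start is 09:45.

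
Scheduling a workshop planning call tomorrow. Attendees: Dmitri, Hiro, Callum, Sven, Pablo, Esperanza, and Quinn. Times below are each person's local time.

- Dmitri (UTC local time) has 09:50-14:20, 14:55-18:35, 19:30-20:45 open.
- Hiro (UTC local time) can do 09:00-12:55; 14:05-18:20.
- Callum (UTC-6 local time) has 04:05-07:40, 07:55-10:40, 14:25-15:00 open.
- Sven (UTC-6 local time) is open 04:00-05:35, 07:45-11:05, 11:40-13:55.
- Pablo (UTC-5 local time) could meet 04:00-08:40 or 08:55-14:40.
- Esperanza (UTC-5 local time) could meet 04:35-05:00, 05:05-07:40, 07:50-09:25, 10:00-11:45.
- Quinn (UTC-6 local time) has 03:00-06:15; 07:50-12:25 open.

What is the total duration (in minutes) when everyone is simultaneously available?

205

Dmitri in UTC: 09:50-14:20, 14:55-18:35, 19:30-20:45.
Hiro in UTC: 09:00-12:55, 14:05-18:20.
Callum in UTC: 10:05-13:40, 13:55-16:40, 20:25-21:00 (add 6h to convert from UTC-6).
Sven in UTC: 10:00-11:35, 13:45-17:05, 17:40-19:55 (add 6h to convert from UTC-6).
Pablo in UTC: 09:00-13:40, 13:55-19:40 (add 5h to convert from UTC-5).
Esperanza in UTC: 09:35-10:00, 10:05-12:40, 12:50-14:25, 15:00-16:45 (add 5h to convert from UTC-5).
Quinn in UTC: 09:00-12:15, 13:50-18:25 (add 6h to convert from UTC-6).
Dmitri ∩ Hiro: 09:50-12:55, 14:05-14:20, 14:55-18:20.
Dmitri ∩ Hiro ∩ Callum: 10:05-12:55, 14:05-14:20, 14:55-16:40.
Dmitri ∩ Hiro ∩ Callum ∩ Sven: 10:05-11:35, 14:05-14:20, 14:55-16:40.
Dmitri ∩ Hiro ∩ Callum ∩ Sven ∩ Pablo: 10:05-11:35, 14:05-14:20, 14:55-16:40.
Dmitri ∩ Hiro ∩ Callum ∩ Sven ∩ Pablo ∩ Esperanza: 10:05-11:35, 14:05-14:20, 15:00-16:40.
Dmitri ∩ Hiro ∩ Callum ∩ Sven ∩ Pablo ∩ Esperanza ∩ Quinn: 10:05-11:35, 14:05-14:20, 15:00-16:40.
Those are the intersection windows.
Summing the common windows: 90 + 15 + 100 = 205 minutes.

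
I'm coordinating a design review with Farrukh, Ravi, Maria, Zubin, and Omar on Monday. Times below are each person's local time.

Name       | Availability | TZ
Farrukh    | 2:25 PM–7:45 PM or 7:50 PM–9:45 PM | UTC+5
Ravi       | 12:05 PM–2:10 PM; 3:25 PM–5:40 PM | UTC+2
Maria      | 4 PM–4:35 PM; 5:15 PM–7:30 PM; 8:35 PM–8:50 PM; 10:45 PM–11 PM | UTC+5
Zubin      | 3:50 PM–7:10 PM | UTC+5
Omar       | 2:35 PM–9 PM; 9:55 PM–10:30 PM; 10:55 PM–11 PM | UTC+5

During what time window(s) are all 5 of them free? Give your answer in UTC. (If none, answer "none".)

Farrukh in UTC: 09:25-14:45, 14:50-16:45 (subtract 5h to convert from UTC+5).
Ravi in UTC: 10:05-12:10, 13:25-15:40 (subtract 2h to convert from UTC+2).
Maria in UTC: 11:00-11:35, 12:15-14:30, 15:35-15:50, 17:45-18:00 (subtract 5h to convert from UTC+5).
Zubin in UTC: 10:50-14:10 (subtract 5h to convert from UTC+5).
Omar in UTC: 09:35-16:00, 16:55-17:30, 17:55-18:00 (subtract 5h to convert from UTC+5).
Farrukh ∩ Ravi: 10:05-12:10, 13:25-14:45, 14:50-15:40.
Farrukh ∩ Ravi ∩ Maria: 11:00-11:35, 13:25-14:30, 15:35-15:40.
Farrukh ∩ Ravi ∩ Maria ∩ Zubin: 11:00-11:35, 13:25-14:10.
Farrukh ∩ Ravi ∩ Maria ∩ Zubin ∩ Omar: 11:00-11:35, 13:25-14:10.

11:00-11:35, 13:25-14:10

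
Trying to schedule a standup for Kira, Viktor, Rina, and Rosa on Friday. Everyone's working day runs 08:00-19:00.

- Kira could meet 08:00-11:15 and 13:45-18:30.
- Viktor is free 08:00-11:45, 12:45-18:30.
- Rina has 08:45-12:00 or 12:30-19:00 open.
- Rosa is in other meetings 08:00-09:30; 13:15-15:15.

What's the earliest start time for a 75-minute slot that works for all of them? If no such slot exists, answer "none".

09:30

Kira free: 08:00-11:15, 13:45-18:30.
Viktor free: 08:00-11:45, 12:45-18:30.
Rina free: 08:45-12:00, 12:30-19:00.
Rosa free: 09:30-13:15, 15:15-19:00 (invert busy blocks within the working day).
Kira ∩ Viktor: 08:00-11:15, 13:45-18:30.
Kira ∩ Viktor ∩ Rina: 08:45-11:15, 13:45-18:30.
Kira ∩ Viktor ∩ Rina ∩ Rosa: 09:30-11:15, 15:15-18:30.
Those are the intersection windows.
The first common window of at least 75 minutes is 09:30-11:15, so the earliest start is 09:30.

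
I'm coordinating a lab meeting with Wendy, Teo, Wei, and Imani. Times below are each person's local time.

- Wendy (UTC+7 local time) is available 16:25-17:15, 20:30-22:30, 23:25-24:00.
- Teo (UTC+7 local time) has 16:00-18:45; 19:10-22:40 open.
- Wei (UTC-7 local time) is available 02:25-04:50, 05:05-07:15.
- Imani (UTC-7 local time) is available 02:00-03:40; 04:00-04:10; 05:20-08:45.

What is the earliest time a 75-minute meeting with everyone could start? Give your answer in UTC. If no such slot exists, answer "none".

none

Wendy in UTC: 09:25-10:15, 13:30-15:30, 16:25-17:00 (subtract 7h to convert from UTC+7).
Teo in UTC: 09:00-11:45, 12:10-15:40 (subtract 7h to convert from UTC+7).
Wei in UTC: 09:25-11:50, 12:05-14:15 (add 7h to convert from UTC-7).
Imani in UTC: 09:00-10:40, 11:00-11:10, 12:20-15:45 (add 7h to convert from UTC-7).
Wendy ∩ Teo: 09:25-10:15, 13:30-15:30.
Wendy ∩ Teo ∩ Wei: 09:25-10:15, 13:30-14:15.
Wendy ∩ Teo ∩ Wei ∩ Imani: 09:25-10:15, 13:30-14:15.
No common window is at least 75 minutes long.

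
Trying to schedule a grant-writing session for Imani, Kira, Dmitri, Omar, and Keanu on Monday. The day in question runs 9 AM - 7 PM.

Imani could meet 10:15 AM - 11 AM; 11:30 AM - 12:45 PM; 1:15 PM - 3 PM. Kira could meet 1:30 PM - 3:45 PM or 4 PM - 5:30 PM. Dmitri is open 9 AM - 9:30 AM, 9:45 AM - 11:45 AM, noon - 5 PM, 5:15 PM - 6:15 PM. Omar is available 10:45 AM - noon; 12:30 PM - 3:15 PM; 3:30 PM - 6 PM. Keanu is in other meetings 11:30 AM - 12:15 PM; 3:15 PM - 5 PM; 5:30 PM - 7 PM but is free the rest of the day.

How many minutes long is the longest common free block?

90

Imani free: 10:15-11:00, 11:30-12:45, 13:15-15:00.
Kira free: 13:30-15:45, 16:00-17:30.
Dmitri free: 09:00-09:30, 09:45-11:45, 12:00-17:00, 17:15-18:15.
Omar free: 10:45-12:00, 12:30-15:15, 15:30-18:00.
Keanu free: 09:00-11:30, 12:15-15:15, 17:00-17:30 (invert busy blocks within the working day).
Imani ∩ Kira: 13:30-15:00.
Imani ∩ Kira ∩ Dmitri: 13:30-15:00.
Imani ∩ Kira ∩ Dmitri ∩ Omar: 13:30-15:00.
Imani ∩ Kira ∩ Dmitri ∩ Omar ∩ Keanu: 13:30-15:00.
The longest is 13:30-15:00 at 90 minutes.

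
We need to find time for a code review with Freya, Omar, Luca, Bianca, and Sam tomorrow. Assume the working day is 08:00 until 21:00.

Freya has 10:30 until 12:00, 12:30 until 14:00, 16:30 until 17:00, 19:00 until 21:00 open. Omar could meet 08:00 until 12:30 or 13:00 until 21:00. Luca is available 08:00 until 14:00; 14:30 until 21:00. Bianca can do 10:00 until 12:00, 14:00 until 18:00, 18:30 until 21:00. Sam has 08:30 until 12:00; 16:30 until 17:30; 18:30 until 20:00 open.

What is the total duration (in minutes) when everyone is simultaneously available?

180

Freya ∩ Omar: 10:30-12:00, 13:00-14:00, 16:30-17:00, 19:00-21:00.
Freya ∩ Omar ∩ Luca: 10:30-12:00, 13:00-14:00, 16:30-17:00, 19:00-21:00.
Freya ∩ Omar ∩ Luca ∩ Bianca: 10:30-12:00, 16:30-17:00, 19:00-21:00.
Freya ∩ Omar ∩ Luca ∩ Bianca ∩ Sam: 10:30-12:00, 16:30-17:00, 19:00-20:00.
Summing the common windows: 90 + 30 + 60 = 180 minutes.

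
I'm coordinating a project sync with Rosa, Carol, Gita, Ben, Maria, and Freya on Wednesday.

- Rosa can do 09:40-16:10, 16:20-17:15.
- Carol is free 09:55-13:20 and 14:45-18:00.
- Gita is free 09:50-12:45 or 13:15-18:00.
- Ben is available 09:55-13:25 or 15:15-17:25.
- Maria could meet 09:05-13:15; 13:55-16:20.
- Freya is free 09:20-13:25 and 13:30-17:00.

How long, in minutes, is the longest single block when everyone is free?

170

Rosa ∩ Carol: 09:55-13:20, 14:45-16:10, 16:20-17:15.
Rosa ∩ Carol ∩ Gita: 09:55-12:45, 13:15-13:20, 14:45-16:10, 16:20-17:15.
Rosa ∩ Carol ∩ Gita ∩ Ben: 09:55-12:45, 13:15-13:20, 15:15-16:10, 16:20-17:15.
Rosa ∩ Carol ∩ Gita ∩ Ben ∩ Maria: 09:55-12:45, 15:15-16:10.
Rosa ∩ Carol ∩ Gita ∩ Ben ∩ Maria ∩ Freya: 09:55-12:45, 15:15-16:10.
The longest is 09:55-12:45 at 170 minutes.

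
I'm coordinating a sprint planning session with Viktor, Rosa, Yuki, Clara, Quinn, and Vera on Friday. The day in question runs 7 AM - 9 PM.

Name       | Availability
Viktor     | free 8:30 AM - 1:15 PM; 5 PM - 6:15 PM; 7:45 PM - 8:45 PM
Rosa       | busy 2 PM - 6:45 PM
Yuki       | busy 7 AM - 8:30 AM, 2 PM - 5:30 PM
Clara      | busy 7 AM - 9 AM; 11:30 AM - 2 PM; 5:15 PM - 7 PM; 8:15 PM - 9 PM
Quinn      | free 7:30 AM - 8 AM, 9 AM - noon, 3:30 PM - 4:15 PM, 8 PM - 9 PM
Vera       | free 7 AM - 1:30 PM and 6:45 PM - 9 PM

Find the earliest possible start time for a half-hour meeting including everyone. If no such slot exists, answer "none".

Viktor free: 08:30-13:15, 17:00-18:15, 19:45-20:45.
Rosa free: 07:00-14:00, 18:45-21:00 (invert busy blocks within the working day).
Yuki free: 08:30-14:00, 17:30-21:00 (invert busy blocks within the working day).
Clara free: 09:00-11:30, 14:00-17:15, 19:00-20:15 (invert busy blocks within the working day).
Quinn free: 07:30-08:00, 09:00-12:00, 15:30-16:15, 20:00-21:00.
Vera free: 07:00-13:30, 18:45-21:00.
Viktor ∩ Rosa: 08:30-13:15, 19:45-20:45.
Viktor ∩ Rosa ∩ Yuki: 08:30-13:15, 19:45-20:45.
Viktor ∩ Rosa ∩ Yuki ∩ Clara: 09:00-11:30, 19:45-20:15.
Viktor ∩ Rosa ∩ Yuki ∩ Clara ∩ Quinn: 09:00-11:30, 20:00-20:15.
Viktor ∩ Rosa ∩ Yuki ∩ Clara ∩ Quinn ∩ Vera: 09:00-11:30, 20:00-20:15.
The first common window of at least 30 minutes is 09:00-11:30, so the earliest start is 09:00.

09:00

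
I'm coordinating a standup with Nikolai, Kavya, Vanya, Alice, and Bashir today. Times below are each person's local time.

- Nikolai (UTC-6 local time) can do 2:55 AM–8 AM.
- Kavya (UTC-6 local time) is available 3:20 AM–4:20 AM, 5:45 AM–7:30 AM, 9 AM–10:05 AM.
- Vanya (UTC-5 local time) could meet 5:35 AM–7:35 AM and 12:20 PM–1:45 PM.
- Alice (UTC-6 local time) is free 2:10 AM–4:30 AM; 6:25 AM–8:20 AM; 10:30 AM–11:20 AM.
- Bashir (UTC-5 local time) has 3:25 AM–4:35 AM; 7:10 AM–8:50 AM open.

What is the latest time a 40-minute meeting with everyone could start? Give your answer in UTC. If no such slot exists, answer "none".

none

Nikolai in UTC: 08:55-14:00 (add 6h to convert from UTC-6).
Kavya in UTC: 09:20-10:20, 11:45-13:30, 15:00-16:05 (add 6h to convert from UTC-6).
Vanya in UTC: 10:35-12:35, 17:20-18:45 (add 5h to convert from UTC-5).
Alice in UTC: 08:10-10:30, 12:25-14:20, 16:30-17:20 (add 6h to convert from UTC-6).
Bashir in UTC: 08:25-09:35, 12:10-13:50 (add 5h to convert from UTC-5).
Nikolai ∩ Kavya: 09:20-10:20, 11:45-13:30.
Nikolai ∩ Kavya ∩ Vanya: 11:45-12:35.
Nikolai ∩ Kavya ∩ Vanya ∩ Alice: 12:25-12:35.
Nikolai ∩ Kavya ∩ Vanya ∩ Alice ∩ Bashir: 12:25-12:35.
So the common availability across everyone is 12:25-12:35.
No common window is at least 40 minutes long.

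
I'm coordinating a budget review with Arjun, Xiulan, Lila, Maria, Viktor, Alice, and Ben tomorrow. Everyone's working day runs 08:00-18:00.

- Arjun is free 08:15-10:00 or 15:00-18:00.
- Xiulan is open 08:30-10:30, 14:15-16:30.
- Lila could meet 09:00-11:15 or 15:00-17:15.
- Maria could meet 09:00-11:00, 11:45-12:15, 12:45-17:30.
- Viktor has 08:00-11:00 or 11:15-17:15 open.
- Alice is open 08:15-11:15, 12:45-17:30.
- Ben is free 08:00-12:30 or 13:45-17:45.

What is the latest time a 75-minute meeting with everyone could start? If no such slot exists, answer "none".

15:15

Arjun ∩ Xiulan: 08:30-10:00, 15:00-16:30.
Arjun ∩ Xiulan ∩ Lila: 09:00-10:00, 15:00-16:30.
Arjun ∩ Xiulan ∩ Lila ∩ Maria: 09:00-10:00, 15:00-16:30.
Arjun ∩ Xiulan ∩ Lila ∩ Maria ∩ Viktor: 09:00-10:00, 15:00-16:30.
Arjun ∩ Xiulan ∩ Lila ∩ Maria ∩ Viktor ∩ Alice: 09:00-10:00, 15:00-16:30.
Arjun ∩ Xiulan ∩ Lila ∩ Maria ∩ Viktor ∩ Alice ∩ Ben: 09:00-10:00, 15:00-16:30.
The last common window of at least 75 minutes is 15:00-16:30; a 75-minute meeting can start as late as 15:15 and still end by 16:30.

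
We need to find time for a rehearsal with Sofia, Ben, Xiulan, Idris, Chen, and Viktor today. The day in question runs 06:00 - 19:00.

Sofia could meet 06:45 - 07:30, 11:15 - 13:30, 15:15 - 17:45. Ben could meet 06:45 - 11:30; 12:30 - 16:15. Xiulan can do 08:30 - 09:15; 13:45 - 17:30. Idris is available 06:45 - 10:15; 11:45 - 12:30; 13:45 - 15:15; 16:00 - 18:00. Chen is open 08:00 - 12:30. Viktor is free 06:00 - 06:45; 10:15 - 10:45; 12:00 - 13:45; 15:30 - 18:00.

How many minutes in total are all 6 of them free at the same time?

Sofia ∩ Ben: 06:45-07:30, 11:15-11:30, 12:30-13:30, 15:15-16:15.
Sofia ∩ Ben ∩ Xiulan: 15:15-16:15.
Sofia ∩ Ben ∩ Xiulan ∩ Idris: 16:00-16:15.
Sofia ∩ Ben ∩ Xiulan ∩ Idris ∩ Chen: ∅.
Sofia ∩ Ben ∩ Xiulan ∩ Idris ∩ Chen ∩ Viktor: ∅.
There is no time when everyone is free.
There is no common window, so the total is 0 minutes.

0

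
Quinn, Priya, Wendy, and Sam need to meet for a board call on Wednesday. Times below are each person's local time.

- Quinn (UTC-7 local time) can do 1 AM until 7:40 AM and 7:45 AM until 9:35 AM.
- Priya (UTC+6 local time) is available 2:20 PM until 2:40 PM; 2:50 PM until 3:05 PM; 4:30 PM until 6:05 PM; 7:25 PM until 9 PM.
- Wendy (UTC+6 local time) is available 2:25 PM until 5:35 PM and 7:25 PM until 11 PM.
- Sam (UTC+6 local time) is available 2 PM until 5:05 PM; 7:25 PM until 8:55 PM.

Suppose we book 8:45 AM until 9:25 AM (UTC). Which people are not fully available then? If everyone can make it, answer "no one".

Quinn in UTC: 08:00-14:40, 14:45-16:35 (add 7h to convert from UTC-7).
Priya in UTC: 08:20-08:40, 08:50-09:05, 10:30-12:05, 13:25-15:00 (subtract 6h to convert from UTC+6).
Wendy in UTC: 08:25-11:35, 13:25-17:00 (subtract 6h to convert from UTC+6).
Sam in UTC: 08:00-11:05, 13:25-14:55 (subtract 6h to convert from UTC+6).
Quinn: free for 08:45-09:25. Priya: not fully free for 08:45-09:25. Wendy: free for 08:45-09:25. Sam: free for 08:45-09:25.

Priya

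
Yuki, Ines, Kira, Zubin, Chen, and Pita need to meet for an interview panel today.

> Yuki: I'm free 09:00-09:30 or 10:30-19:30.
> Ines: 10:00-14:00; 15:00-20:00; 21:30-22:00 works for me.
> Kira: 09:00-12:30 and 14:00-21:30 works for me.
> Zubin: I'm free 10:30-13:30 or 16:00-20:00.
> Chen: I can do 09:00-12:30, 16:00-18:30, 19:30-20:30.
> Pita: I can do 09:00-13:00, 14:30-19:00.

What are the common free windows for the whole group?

10:30-12:30, 16:00-18:30

Yuki ∩ Ines: 10:30-14:00, 15:00-19:30.
Yuki ∩ Ines ∩ Kira: 10:30-12:30, 15:00-19:30.
Yuki ∩ Ines ∩ Kira ∩ Zubin: 10:30-12:30, 16:00-19:30.
Yuki ∩ Ines ∩ Kira ∩ Zubin ∩ Chen: 10:30-12:30, 16:00-18:30.
Yuki ∩ Ines ∩ Kira ∩ Zubin ∩ Chen ∩ Pita: 10:30-12:30, 16:00-18:30.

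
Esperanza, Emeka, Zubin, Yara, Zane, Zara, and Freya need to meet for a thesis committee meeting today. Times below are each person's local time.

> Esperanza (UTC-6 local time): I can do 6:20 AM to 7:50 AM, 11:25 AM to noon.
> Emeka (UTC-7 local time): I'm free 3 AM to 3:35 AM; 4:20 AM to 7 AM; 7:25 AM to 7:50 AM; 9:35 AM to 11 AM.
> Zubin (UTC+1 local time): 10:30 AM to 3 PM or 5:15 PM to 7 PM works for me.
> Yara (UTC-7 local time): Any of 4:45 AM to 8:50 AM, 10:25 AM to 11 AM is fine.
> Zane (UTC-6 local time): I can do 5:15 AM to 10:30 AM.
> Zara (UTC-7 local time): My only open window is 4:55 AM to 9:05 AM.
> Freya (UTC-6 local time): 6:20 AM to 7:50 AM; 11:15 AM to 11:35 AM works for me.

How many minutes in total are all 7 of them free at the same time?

90

Esperanza in UTC: 12:20-13:50, 17:25-18:00 (add 6h to convert from UTC-6).
Emeka in UTC: 10:00-10:35, 11:20-14:00, 14:25-14:50, 16:35-18:00 (add 7h to convert from UTC-7).
Zubin in UTC: 09:30-14:00, 16:15-18:00 (subtract 1h to convert from UTC+1).
Yara in UTC: 11:45-15:50, 17:25-18:00 (add 7h to convert from UTC-7).
Zane in UTC: 11:15-16:30 (add 6h to convert from UTC-6).
Zara in UTC: 11:55-16:05 (add 7h to convert from UTC-7).
Freya in UTC: 12:20-13:50, 17:15-17:35 (add 6h to convert from UTC-6).
Esperanza ∩ Emeka: 12:20-13:50, 17:25-18:00.
Esperanza ∩ Emeka ∩ Zubin: 12:20-13:50, 17:25-18:00.
Esperanza ∩ Emeka ∩ Zubin ∩ Yara: 12:20-13:50, 17:25-18:00.
Esperanza ∩ Emeka ∩ Zubin ∩ Yara ∩ Zane: 12:20-13:50.
Esperanza ∩ Emeka ∩ Zubin ∩ Yara ∩ Zane ∩ Zara: 12:20-13:50.
Esperanza ∩ Emeka ∩ Zubin ∩ Yara ∩ Zane ∩ Zara ∩ Freya: 12:20-13:50.
That's a single block of 90 minutes.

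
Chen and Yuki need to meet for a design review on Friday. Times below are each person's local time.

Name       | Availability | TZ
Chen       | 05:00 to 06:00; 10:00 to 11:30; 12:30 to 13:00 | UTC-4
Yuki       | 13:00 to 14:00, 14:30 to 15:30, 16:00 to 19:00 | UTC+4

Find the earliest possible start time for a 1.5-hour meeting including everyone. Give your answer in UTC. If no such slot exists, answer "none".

none

Chen in UTC: 09:00-10:00, 14:00-15:30, 16:30-17:00 (add 4h to convert from UTC-4).
Yuki in UTC: 09:00-10:00, 10:30-11:30, 12:00-15:00 (subtract 4h to convert from UTC+4).
Chen ∩ Yuki: 09:00-10:00, 14:00-15:00.
Those are the intersection windows.
No common window is at least 90 minutes long.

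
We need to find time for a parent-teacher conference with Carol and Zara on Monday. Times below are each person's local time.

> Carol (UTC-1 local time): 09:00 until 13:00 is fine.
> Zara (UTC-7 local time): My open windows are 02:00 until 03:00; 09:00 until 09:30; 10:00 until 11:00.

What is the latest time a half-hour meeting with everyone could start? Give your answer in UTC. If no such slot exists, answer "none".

none

Carol in UTC: 10:00-14:00 (add 1h to convert from UTC-1).
Zara in UTC: 09:00-10:00, 16:00-16:30, 17:00-18:00 (add 7h to convert from UTC-7).
Carol ∩ Zara: ∅.
There is no time when everyone is free.
No common window is at least 30 minutes long.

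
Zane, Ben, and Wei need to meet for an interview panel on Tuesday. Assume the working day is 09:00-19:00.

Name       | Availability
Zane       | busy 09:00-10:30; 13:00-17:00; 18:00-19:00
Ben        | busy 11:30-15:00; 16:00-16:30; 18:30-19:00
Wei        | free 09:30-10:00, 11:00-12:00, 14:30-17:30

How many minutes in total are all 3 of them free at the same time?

60

Zane free: 10:30-13:00, 17:00-18:00 (invert busy blocks within the working day).
Ben free: 09:00-11:30, 15:00-16:00, 16:30-18:30 (invert busy blocks within the working day).
Wei free: 09:30-10:00, 11:00-12:00, 14:30-17:30.
Zane ∩ Ben: 10:30-11:30, 17:00-18:00.
Zane ∩ Ben ∩ Wei: 11:00-11:30, 17:00-17:30.
So the common availability across everyone is 11:00-11:30, 17:00-17:30.
Summing the common windows: 30 + 30 = 60 minutes.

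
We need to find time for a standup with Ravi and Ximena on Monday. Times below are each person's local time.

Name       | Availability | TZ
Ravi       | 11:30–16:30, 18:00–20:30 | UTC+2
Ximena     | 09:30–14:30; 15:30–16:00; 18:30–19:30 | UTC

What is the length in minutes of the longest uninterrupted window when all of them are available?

300

Ravi in UTC: 09:30-14:30, 16:00-18:30 (subtract 2h to convert from UTC+2).
Ximena in UTC: 09:30-14:30, 15:30-16:00, 18:30-19:30.
Ravi ∩ Ximena: 09:30-14:30.
The longest is 09:30-14:30 at 300 minutes.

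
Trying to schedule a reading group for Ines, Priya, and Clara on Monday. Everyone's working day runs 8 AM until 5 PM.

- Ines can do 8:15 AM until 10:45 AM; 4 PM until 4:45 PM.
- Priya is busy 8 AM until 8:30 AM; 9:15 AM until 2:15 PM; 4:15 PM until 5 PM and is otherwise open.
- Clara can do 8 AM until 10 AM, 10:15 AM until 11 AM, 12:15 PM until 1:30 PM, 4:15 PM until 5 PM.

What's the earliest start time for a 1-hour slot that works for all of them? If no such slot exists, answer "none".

Ines free: 08:15-10:45, 16:00-16:45.
Priya free: 08:30-09:15, 14:15-16:15 (invert busy blocks within the working day).
Clara free: 08:00-10:00, 10:15-11:00, 12:15-13:30, 16:15-17:00.
Ines ∩ Priya: 08:30-09:15, 16:00-16:15.
Ines ∩ Priya ∩ Clara: 08:30-09:15.
Those are the intersection windows.
No common window is at least 60 minutes long.

none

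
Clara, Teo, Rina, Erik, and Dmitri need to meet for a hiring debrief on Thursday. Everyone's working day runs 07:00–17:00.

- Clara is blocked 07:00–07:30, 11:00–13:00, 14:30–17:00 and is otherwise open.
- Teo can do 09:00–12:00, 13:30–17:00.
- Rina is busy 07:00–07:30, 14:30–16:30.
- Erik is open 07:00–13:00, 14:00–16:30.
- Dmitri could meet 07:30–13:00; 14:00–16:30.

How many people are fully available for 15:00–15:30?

3

Clara free: 07:30-11:00, 13:00-14:30 (invert busy blocks within the working day).
Teo free: 09:00-12:00, 13:30-17:00.
Rina free: 07:30-14:30, 16:30-17:00 (invert busy blocks within the working day).
Erik free: 07:00-13:00, 14:00-16:30.
Dmitri free: 07:30-13:00, 14:00-16:30.
Teo, Erik, and Dmitri can make the full 15:00-15:30 slot — that's 3.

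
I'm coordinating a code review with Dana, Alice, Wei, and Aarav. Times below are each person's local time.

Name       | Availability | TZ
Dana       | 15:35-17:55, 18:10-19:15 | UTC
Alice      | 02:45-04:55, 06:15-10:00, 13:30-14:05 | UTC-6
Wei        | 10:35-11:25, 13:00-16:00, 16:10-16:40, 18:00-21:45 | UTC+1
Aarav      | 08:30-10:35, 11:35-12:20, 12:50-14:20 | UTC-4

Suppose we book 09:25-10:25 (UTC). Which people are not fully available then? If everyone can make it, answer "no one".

Dana in UTC: 15:35-17:55, 18:10-19:15.
Alice in UTC: 08:45-10:55, 12:15-16:00, 19:30-20:05 (add 6h to convert from UTC-6).
Wei in UTC: 09:35-10:25, 12:00-15:00, 15:10-15:40, 17:00-20:45 (subtract 1h to convert from UTC+1).
Aarav in UTC: 12:30-14:35, 15:35-16:20, 16:50-18:20 (add 4h to convert from UTC-4).
Dana: not fully free for 09:25-10:25. Alice: free for 09:25-10:25. Wei: not fully free for 09:25-10:25. Aarav: not fully free for 09:25-10:25.

Aarav, Dana, Wei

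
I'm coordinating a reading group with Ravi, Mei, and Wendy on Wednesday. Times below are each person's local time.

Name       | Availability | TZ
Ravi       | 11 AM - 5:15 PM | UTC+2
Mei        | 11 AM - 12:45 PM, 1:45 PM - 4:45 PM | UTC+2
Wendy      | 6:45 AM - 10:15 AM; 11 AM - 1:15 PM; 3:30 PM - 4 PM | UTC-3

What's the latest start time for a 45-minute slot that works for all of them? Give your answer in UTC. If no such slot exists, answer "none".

Ravi in UTC: 09:00-15:15 (subtract 2h to convert from UTC+2).
Mei in UTC: 09:00-10:45, 11:45-14:45 (subtract 2h to convert from UTC+2).
Wendy in UTC: 09:45-13:15, 14:00-16:15, 18:30-19:00 (add 3h to convert from UTC-3).
Ravi ∩ Mei: 09:00-10:45, 11:45-14:45.
Ravi ∩ Mei ∩ Wendy: 09:45-10:45, 11:45-13:15, 14:00-14:45.
So the common availability across everyone is 09:45-10:45, 11:45-13:15, 14:00-14:45.
The last common window of at least 45 minutes is 14:00-14:45; a 45-minute meeting can start as late as 14:00 and still end by 14:45.

14:00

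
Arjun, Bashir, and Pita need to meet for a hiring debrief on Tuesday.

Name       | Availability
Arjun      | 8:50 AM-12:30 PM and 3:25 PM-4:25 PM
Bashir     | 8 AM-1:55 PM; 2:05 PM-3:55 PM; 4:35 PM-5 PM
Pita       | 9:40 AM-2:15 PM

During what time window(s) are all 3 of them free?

09:40-12:30

Arjun ∩ Bashir: 08:50-12:30, 15:25-15:55.
Arjun ∩ Bashir ∩ Pita: 09:40-12:30.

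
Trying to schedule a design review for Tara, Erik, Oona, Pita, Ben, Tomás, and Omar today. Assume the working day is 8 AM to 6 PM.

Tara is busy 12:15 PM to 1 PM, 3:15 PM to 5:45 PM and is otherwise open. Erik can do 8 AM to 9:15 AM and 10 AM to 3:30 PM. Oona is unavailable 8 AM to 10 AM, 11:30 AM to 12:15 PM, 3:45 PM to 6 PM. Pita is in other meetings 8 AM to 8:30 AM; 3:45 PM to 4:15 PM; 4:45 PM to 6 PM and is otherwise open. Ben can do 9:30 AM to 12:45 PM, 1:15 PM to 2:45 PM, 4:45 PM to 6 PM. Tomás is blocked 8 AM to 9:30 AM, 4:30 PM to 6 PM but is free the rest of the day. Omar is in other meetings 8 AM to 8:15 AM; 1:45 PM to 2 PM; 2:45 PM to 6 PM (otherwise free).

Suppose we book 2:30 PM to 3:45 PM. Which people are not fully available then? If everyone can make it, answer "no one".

Ben, Erik, Omar, Tara

Tara free: 08:00-12:15, 13:00-15:15, 17:45-18:00 (invert busy blocks within the working day).
Erik free: 08:00-09:15, 10:00-15:30.
Oona free: 10:00-11:30, 12:15-15:45 (invert busy blocks within the working day).
Pita free: 08:30-15:45, 16:15-16:45 (invert busy blocks within the working day).
Ben free: 09:30-12:45, 13:15-14:45, 16:45-18:00.
Tomás free: 09:30-16:30 (invert busy blocks within the working day).
Omar free: 08:15-13:45, 14:00-14:45 (invert busy blocks within the working day).
Tara: not fully free for 14:30-15:45. Erik: not fully free for 14:30-15:45. Oona: free for 14:30-15:45. Pita: free for 14:30-15:45. Ben: not fully free for 14:30-15:45. Tomás: free for 14:30-15:45. Omar: not fully free for 14:30-15:45.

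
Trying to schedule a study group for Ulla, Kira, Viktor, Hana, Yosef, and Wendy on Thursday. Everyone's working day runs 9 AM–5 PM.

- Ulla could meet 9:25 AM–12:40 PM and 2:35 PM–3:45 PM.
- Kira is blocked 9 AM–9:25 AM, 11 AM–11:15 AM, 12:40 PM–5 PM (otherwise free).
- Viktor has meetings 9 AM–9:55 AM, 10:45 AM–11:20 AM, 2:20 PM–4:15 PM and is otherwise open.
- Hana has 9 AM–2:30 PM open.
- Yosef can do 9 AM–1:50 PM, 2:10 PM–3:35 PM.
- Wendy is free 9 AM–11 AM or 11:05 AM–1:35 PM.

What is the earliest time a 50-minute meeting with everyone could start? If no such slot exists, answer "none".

Ulla free: 09:25-12:40, 14:35-15:45.
Kira free: 09:25-11:00, 11:15-12:40 (invert busy blocks within the working day).
Viktor free: 09:55-10:45, 11:20-14:20, 16:15-17:00 (invert busy blocks within the working day).
Hana free: 09:00-14:30.
Yosef free: 09:00-13:50, 14:10-15:35.
Wendy free: 09:00-11:00, 11:05-13:35.
Ulla ∩ Kira: 09:25-11:00, 11:15-12:40.
Ulla ∩ Kira ∩ Viktor: 09:55-10:45, 11:20-12:40.
Ulla ∩ Kira ∩ Viktor ∩ Hana: 09:55-10:45, 11:20-12:40.
Ulla ∩ Kira ∩ Viktor ∩ Hana ∩ Yosef: 09:55-10:45, 11:20-12:40.
Ulla ∩ Kira ∩ Viktor ∩ Hana ∩ Yosef ∩ Wendy: 09:55-10:45, 11:20-12:40.
So the common availability across everyone is 09:55-10:45, 11:20-12:40.
The first common window of at least 50 minutes is 09:55-10:45, so the earliest start is 09:55.

09:55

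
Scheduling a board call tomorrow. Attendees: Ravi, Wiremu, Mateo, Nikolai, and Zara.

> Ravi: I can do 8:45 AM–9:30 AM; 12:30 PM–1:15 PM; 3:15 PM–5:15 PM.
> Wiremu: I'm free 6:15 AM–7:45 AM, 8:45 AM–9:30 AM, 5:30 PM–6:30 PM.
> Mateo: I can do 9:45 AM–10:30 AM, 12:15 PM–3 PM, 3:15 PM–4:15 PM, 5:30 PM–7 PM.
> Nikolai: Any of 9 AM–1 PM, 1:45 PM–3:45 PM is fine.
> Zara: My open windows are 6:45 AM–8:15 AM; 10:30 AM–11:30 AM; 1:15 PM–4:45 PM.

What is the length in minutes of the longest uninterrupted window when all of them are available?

Ravi ∩ Wiremu: 08:45-09:30.
Ravi ∩ Wiremu ∩ Mateo: ∅.
Ravi ∩ Wiremu ∩ Mateo ∩ Nikolai: ∅.
Ravi ∩ Wiremu ∩ Mateo ∩ Nikolai ∩ Zara: ∅.
There is no time when everyone is free.
No common window exists, so the longest block is 0 minutes.

0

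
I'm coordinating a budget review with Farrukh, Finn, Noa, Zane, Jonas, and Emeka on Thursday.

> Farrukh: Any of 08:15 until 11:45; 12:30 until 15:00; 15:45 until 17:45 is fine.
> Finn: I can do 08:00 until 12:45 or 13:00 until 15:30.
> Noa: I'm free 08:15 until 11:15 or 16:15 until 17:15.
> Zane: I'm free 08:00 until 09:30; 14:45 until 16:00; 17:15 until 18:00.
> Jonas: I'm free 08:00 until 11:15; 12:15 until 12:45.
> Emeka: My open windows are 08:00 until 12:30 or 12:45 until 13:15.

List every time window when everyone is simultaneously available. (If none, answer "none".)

08:15-09:30

Farrukh ∩ Finn: 08:15-11:45, 12:30-12:45, 13:00-15:00.
Farrukh ∩ Finn ∩ Noa: 08:15-11:15.
Farrukh ∩ Finn ∩ Noa ∩ Zane: 08:15-09:30.
Farrukh ∩ Finn ∩ Noa ∩ Zane ∩ Jonas: 08:15-09:30.
Farrukh ∩ Finn ∩ Noa ∩ Zane ∩ Jonas ∩ Emeka: 08:15-09:30.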